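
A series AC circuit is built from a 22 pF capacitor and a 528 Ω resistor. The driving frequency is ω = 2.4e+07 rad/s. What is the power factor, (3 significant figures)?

0.269

X_C = 1/(ωC) = 1890 Ω
Z = 528 − j1890 Ω
|Z| = √(528² + 1890²) = 1970 Ω
∠Z = arctan(-1890/528) = -74.4°
cos φ = cos(-74.4°) = 0.269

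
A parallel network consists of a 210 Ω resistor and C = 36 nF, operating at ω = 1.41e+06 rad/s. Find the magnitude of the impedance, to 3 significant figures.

19.6 Ω

X_C = 1/(ωC) = 19.7 Ω
Parallel: admittances add. Y = 1/R + jωC
Y = (0.00476 + j0.0508) S
|Y| = 0.0510 S → |Z| = 1/|Y| = 19.6 Ω, ∠Z = −∠Y = -84.6°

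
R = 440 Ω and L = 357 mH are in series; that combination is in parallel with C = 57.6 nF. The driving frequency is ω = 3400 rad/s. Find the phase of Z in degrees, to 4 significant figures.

X_L = ωL = 1214 Ω
X_C = 1/(ωC) = 5106 Ω
Branch 1 (R+jX_L): Z₁ = 440.0 + j1214 Ω, |Z₁| = 1291 Ω
Branch 2 (−jX_C): Z₂ = −j5106 Ω
Parallel: Z = Z₁Z₂/(Z₁+Z₂), |Z| = 1683 Ω, ∠Z = 63.63°

63.63°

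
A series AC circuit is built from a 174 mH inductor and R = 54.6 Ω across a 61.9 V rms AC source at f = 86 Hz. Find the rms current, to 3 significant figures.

ω = 2πf = 540.4 rad/s
X_L = ωL = 94.0 Ω
Z = 54.6 + j94.0 Ω
|Z| = √(54.6² + 94.0²) = 109 Ω
I = V/|Z| = 61.9/109 = 569 mA

569 mA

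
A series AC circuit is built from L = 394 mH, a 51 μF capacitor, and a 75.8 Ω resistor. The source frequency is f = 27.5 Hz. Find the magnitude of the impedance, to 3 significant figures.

88.4 Ω

ω = 2πf = 172.8 rad/s
X_L = ωL = 68.1 Ω
X_C = 1/(ωC) = 113 Ω
Net reactance X = X_L − X_C = -45.4 Ω
Z = 75.8 − j45.4 Ω
|Z| = √(75.8² + 45.4²) = 88.4 Ω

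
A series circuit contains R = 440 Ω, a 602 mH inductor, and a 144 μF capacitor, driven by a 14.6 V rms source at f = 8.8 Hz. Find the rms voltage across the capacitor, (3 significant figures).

4.08 V

ω = 2πf = 55.29 rad/s
X_L = ωL = 33.3 Ω
X_C = 1/(ωC) = 126 Ω
Net reactance X = X_L − X_C = -92.3 Ω
Z = 440 − j92.3 Ω
|Z| = √(440² + 92.3²) = 450 Ω
I = V/|Z| = 32.5 mA
V_C = I·|Z_C| = 0.0325 × 126 = 4.08 V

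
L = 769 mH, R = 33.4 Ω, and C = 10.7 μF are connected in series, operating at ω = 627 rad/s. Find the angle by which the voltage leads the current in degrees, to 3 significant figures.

X_L = ωL = 482 Ω
X_C = 1/(ωC) = 149 Ω
Net reactance X = X_L − X_C = 333 Ω
Z = 33.4 + j333 Ω
|Z| = √(33.4² + 333²) = 335 Ω
∠Z = arctan(333/33.4) = 84.3°

84.3°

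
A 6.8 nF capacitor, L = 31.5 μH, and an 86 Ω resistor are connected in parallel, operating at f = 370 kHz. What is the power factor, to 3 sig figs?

0.983

ω = 2πf = 2.325e+06 rad/s
X_L = ωL = 73.2 Ω
X_C = 1/(ωC) = 63.3 Ω
Parallel: admittances add. Y = 1/R + 1/(jωL) + jωC
Y = (0.0116 + j0.00215) S
|Y| = 0.0118 S → |Z| = 1/|Y| = 84.6 Ω, ∠Z = −∠Y = -10.5°
cos φ = cos(-10.5°) = 0.983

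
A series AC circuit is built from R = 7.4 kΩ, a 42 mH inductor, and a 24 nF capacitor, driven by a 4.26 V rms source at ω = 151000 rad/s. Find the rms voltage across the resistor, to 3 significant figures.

X_L = ωL = 6340 Ω
X_C = 1/(ωC) = 276 Ω
Net reactance X = X_L − X_C = 6070 Ω
Z = 7400 + j6070 Ω
|Z| = √(7400² + 6070²) = 9570 Ω
I = V/|Z| = 445 μA
V_R = I·|Z_R| = 0.000445 × 7400 = 3.29 V

3.29 V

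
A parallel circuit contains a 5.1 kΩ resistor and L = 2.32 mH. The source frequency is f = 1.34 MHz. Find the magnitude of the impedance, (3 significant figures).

ω = 2πf = 8.419e+06 rad/s
X_L = ωL = 19500 Ω
Parallel: admittances add. Y = 1/R + 1/(jωL)
Y = (0.000196 − j5.12e-05) S
|Y| = 0.000203 S → |Z| = 1/|Y| = 4930 Ω, ∠Z = −∠Y = 14.6°

4930 Ω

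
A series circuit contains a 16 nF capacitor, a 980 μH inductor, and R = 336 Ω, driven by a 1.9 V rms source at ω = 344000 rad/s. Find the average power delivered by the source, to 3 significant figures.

8.85 mW

X_L = ωL = 337 Ω
X_C = 1/(ωC) = 182 Ω
Net reactance X = X_L − X_C = 155 Ω
Z = 336 + j155 Ω
|Z| = √(336² + 155²) = 370 Ω
∠Z = arctan(155/336) = 24.8°
I = V/|Z| = 5.13 mA
P = VI cos φ = 1.9 × 0.00513 × cos(24.8°) = 8.85 mW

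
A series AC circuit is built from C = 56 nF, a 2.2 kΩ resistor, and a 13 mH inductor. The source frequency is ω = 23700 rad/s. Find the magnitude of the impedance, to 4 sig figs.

2245 Ω

X_L = ωL = 308.1 Ω
X_C = 1/(ωC) = 753.5 Ω
Net reactance X = X_L − X_C = -445.4 Ω
Z = 2200 − j445.4 Ω
|Z| = √(2200² + 445.4²) = 2245 Ω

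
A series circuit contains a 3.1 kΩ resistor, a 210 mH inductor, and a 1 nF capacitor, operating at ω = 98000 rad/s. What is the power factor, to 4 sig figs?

0.2863

X_L = ωL = 20580 Ω
X_C = 1/(ωC) = 10200 Ω
Net reactance X = X_L − X_C = 10380 Ω
Z = 3100 + j10380 Ω
|Z| = √(3100² + 10380²) = 10830 Ω
∠Z = arctan(10380/3100) = 73.37°
cos φ = cos(73.37°) = 0.2863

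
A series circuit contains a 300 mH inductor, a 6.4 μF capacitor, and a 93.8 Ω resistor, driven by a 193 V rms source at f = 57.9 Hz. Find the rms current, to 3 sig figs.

578 mA

ω = 2πf = 363.8 rad/s
X_L = ωL = 109 Ω
X_C = 1/(ωC) = 429 Ω
Net reactance X = X_L − X_C = -320 Ω
Z = 93.8 − j320 Ω
|Z| = √(93.8² + 320²) = 334 Ω
I = V/|Z| = 193/334 = 578 mA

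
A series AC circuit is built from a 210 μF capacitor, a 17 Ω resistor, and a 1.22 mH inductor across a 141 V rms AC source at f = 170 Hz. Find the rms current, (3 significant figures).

8.15 A

ω = 2πf = 1068 rad/s
X_L = ωL = 1.30 Ω
X_C = 1/(ωC) = 4.46 Ω
Net reactance X = X_L − X_C = -3.15 Ω
Z = 17.0 − j3.15 Ω
|Z| = √(17.0² + 3.15²) = 17.3 Ω
I = V/|Z| = 141/17.3 = 8.15 A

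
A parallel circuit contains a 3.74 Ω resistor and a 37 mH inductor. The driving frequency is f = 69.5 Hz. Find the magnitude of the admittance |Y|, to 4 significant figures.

ω = 2πf = 436.7 rad/s
X_L = ωL = 16.16 Ω
Parallel: admittances add. Y = 1/R + 1/(jωL)
Y = (0.2674 − j0.06189) S
|Y| = 0.2744 S → |Z| = 1/|Y| = 3.644 Ω, ∠Z = −∠Y = 13.03°

274.4 mS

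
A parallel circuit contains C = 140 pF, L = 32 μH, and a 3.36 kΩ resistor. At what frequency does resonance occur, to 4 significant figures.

2.378 MHz

ω₀ = 1/√(LC) = 1/√(3.2e-05 × 1.4e-10) = 1.494e+07 rad/s
f₀ = ω₀/(2π) = 2.378 MHz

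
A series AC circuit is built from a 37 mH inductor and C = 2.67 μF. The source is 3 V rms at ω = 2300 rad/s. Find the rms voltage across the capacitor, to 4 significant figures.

6.284 V

X_L = ωL = 85.10 Ω
X_C = 1/(ωC) = 162.8 Ω
Net reactance X = X_L − X_C = -77.74 Ω
Z = − j77.74 Ω
|Z| = √(0² + 77.74²) = 77.74 Ω
I = V/|Z| = 38.59 mA
V_C = I·|Z_C| = 0.03859 × 162.8 = 6.284 V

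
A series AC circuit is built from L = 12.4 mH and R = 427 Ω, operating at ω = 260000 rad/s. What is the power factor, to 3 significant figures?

0.131

X_L = ωL = 3220 Ω
Z = 427 + j3220 Ω
|Z| = √(427² + 3220²) = 3250 Ω
∠Z = arctan(3220/427) = 82.5°
cos φ = cos(82.5°) = 0.131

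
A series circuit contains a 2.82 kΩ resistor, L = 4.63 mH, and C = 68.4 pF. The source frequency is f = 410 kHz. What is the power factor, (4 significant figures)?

0.4112

ω = 2πf = 2.576e+06 rad/s
X_L = ωL = 11930 Ω
X_C = 1/(ωC) = 5675 Ω
Net reactance X = X_L − X_C = 6252 Ω
Z = 2820 + j6252 Ω
|Z| = √(2820² + 6252²) = 6859 Ω
∠Z = arctan(6252/2820) = 65.72°
cos φ = cos(65.72°) = 0.4112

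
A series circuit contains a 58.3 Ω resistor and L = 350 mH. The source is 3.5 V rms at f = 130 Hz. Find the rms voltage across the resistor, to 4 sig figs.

0.6994 V

ω = 2πf = 816.8 rad/s
X_L = ωL = 285.9 Ω
Z = 58.30 + j285.9 Ω
|Z| = √(58.30² + 285.9²) = 291.8 Ω
I = V/|Z| = 12.00 mA
V_R = I·|Z_R| = 0.01200 × 58.30 = 0.6994 V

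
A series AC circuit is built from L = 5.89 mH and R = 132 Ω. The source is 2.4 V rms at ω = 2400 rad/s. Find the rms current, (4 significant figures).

X_L = ωL = 14.14 Ω
Z = 132.0 + j14.14 Ω
|Z| = √(132.0² + 14.14²) = 132.8 Ω
I = V/|Z| = 2.4/132.8 = 18.08 mA

18.08 mA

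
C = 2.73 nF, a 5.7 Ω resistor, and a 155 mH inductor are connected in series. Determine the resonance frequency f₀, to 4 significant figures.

ω₀ = 1/√(LC) = 1/√(0.155 × 2.73e-09) = 48610 rad/s
f₀ = ω₀/(2π) = 7.737 kHz

7.737 kHz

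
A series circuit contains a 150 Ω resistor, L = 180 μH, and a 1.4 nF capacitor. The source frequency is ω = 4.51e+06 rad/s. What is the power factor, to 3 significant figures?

X_L = ωL = 812 Ω
X_C = 1/(ωC) = 158 Ω
Net reactance X = X_L − X_C = 653 Ω
Z = 150 + j653 Ω
|Z| = √(150² + 653²) = 670 Ω
∠Z = arctan(653/150) = 77.1°
cos φ = cos(77.1°) = 0.224

0.224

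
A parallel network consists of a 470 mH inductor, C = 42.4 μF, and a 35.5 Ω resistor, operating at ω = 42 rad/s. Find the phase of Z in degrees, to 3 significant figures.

60.0°

X_L = ωL = 19.7 Ω
X_C = 1/(ωC) = 562 Ω
Parallel: admittances add. Y = 1/R + 1/(jωL) + jωC
Y = (0.0282 − j0.0489) S
|Y| = 0.0564 S → |Z| = 1/|Y| = 17.7 Ω, ∠Z = −∠Y = 60.0°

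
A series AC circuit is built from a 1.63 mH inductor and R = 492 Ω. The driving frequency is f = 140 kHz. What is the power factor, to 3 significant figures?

0.325

ω = 2πf = 879600 rad/s
X_L = ωL = 1430 Ω
Z = 492 + j1430 Ω
|Z| = √(492² + 1430²) = 1520 Ω
∠Z = arctan(1430/492) = 71.1°
cos φ = cos(71.1°) = 0.325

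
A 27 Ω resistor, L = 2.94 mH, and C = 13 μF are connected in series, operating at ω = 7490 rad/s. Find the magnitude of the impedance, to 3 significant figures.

X_L = ωL = 22.0 Ω
X_C = 1/(ωC) = 10.3 Ω
Net reactance X = X_L − X_C = 11.8 Ω
Z = 27.0 + j11.8 Ω
|Z| = √(27.0² + 11.8²) = 29.4 Ω

29.4 Ω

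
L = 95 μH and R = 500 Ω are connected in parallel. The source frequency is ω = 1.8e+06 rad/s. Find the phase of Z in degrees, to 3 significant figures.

71.1°

X_L = ωL = 171 Ω
Parallel: admittances add. Y = 1/R + 1/(jωL)
Y = (0.00200 − j0.00585) S
|Y| = 0.00618 S → |Z| = 1/|Y| = 162 Ω, ∠Z = −∠Y = 71.1°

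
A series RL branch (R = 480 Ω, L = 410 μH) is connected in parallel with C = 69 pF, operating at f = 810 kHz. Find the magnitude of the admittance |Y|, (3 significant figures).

148 μS

ω = 2πf = 5.089e+06 rad/s
X_L = ωL = 2090 Ω
X_C = 1/(ωC) = 2850 Ω
Branch 1 (R+jX_L): Z₁ = 480 + j2090 Ω, |Z₁| = 2140 Ω
Branch 2 (−jX_C): Z₂ = −j2850 Ω
Parallel: Z = Z₁Z₂/(Z₁+Z₂), |Z| = 6780 Ω, ∠Z = 44.8°
|Y| = 1/|Z| = 148 μS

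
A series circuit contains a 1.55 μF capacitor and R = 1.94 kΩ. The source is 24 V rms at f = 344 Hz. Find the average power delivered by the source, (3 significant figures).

290 mW

ω = 2πf = 2161 rad/s
X_C = 1/(ωC) = 298 Ω
Z = 1940 − j298 Ω
|Z| = √(1940² + 298²) = 1960 Ω
∠Z = arctan(-298/1940) = -8.75°
I = V/|Z| = 12.2 mA
P = VI cos φ = 24 × 0.0122 × cos(-8.75°) = 290 mW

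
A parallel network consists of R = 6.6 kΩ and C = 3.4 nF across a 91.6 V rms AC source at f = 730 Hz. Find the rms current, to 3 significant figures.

ω = 2πf = 4587 rad/s
X_C = 1/(ωC) = 64100 Ω
Parallel: admittances add. Y = 1/R + jωC
Y = (0.000152 + j1.56e-05) S
|Y| = 0.000152 S → |Z| = 1/|Y| = 6570 Ω, ∠Z = −∠Y = -5.88°
I = V/|Z| = 91.6/6570 = 14.0 mA

14.0 mA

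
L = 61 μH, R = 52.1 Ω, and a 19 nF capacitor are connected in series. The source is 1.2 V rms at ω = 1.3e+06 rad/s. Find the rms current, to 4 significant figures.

18.47 mA

X_L = ωL = 79.30 Ω
X_C = 1/(ωC) = 40.49 Ω
Net reactance X = X_L − X_C = 38.81 Ω
Z = 52.10 + j38.81 Ω
|Z| = √(52.10² + 38.81²) = 64.97 Ω
I = V/|Z| = 1.2/64.97 = 18.47 mA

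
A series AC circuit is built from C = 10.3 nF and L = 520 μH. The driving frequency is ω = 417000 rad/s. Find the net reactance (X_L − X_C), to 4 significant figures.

-15.98 Ω

X_L = ωL = 216.8 Ω
X_C = 1/(ωC) = 232.8 Ω
X = 216.8 − 232.8 = -15.98 Ω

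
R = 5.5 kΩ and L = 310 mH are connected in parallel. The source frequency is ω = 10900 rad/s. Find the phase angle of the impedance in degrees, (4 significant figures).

58.43°

X_L = ωL = 3379 Ω
Parallel: admittances add. Y = 1/R + 1/(jωL)
Y = (0.0001818 − j0.0002959) S
|Y| = 0.0003473 S → |Z| = 1/|Y| = 2879 Ω, ∠Z = −∠Y = 58.43°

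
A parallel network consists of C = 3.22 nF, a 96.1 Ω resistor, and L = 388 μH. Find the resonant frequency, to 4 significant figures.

ω₀ = 1/√(LC) = 1/√(0.000388 × 3.22e-09) = 894700 rad/s
f₀ = ω₀/(2π) = 142.4 kHz

142.4 kHz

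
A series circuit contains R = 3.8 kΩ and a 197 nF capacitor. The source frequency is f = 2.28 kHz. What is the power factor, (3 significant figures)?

0.996

ω = 2πf = 14330 rad/s
X_C = 1/(ωC) = 354 Ω
Z = 3800 − j354 Ω
|Z| = √(3800² + 354²) = 3820 Ω
∠Z = arctan(-354/3800) = -5.33°
cos φ = cos(-5.33°) = 0.996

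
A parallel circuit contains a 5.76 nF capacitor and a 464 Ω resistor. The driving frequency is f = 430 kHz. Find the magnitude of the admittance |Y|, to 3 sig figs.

ω = 2πf = 2.702e+06 rad/s
X_C = 1/(ωC) = 64.3 Ω
Parallel: admittances add. Y = 1/R + jωC
Y = (0.00216 + j0.0156) S
|Y| = 0.0157 S → |Z| = 1/|Y| = 63.7 Ω, ∠Z = −∠Y = -82.1°

15.7 mS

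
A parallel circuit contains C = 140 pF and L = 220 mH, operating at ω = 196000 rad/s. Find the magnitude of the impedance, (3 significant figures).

235000 Ω

X_L = ωL = 43100 Ω
X_C = 1/(ωC) = 36400 Ω
Parallel: admittances add. Y = 1/(jωL) + jωC
Y = (0 + j4.25e-06) S
|Y| = 4.25e-06 S → |Z| = 1/|Y| = 235000 Ω, ∠Z = −∠Y = -90.0°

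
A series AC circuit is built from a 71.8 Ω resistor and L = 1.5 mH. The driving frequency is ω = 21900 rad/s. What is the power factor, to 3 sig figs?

0.909

X_L = ωL = 32.9 Ω
Z = 71.8 + j32.9 Ω
|Z| = √(71.8² + 32.9²) = 79.0 Ω
∠Z = arctan(32.9/71.8) = 24.6°
cos φ = cos(24.6°) = 0.909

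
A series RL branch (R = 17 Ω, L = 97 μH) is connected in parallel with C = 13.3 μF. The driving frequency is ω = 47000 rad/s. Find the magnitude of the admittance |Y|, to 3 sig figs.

X_L = ωL = 4.56 Ω
X_C = 1/(ωC) = 1.60 Ω
Branch 1 (R+jX_L): Z₁ = 17.0 + j4.56 Ω, |Z₁| = 17.6 Ω
Branch 2 (−jX_C): Z₂ = −j1.60 Ω
Parallel: Z = Z₁Z₂/(Z₁+Z₂), |Z| = 1.63 Ω, ∠Z = -84.9°
|Y| = 1/|Z| = 613 mS

613 mS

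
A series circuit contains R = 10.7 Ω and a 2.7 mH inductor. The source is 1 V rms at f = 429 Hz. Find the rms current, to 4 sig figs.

ω = 2πf = 2695 rad/s
X_L = ωL = 7.278 Ω
Z = 10.70 + j7.278 Ω
|Z| = √(10.70² + 7.278²) = 12.94 Ω
I = V/|Z| = 1/12.94 = 77.28 mA

77.28 mA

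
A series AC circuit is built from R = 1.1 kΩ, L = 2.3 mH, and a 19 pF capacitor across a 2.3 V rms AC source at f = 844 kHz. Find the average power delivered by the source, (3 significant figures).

ω = 2πf = 5.303e+06 rad/s
X_L = ωL = 12200 Ω
X_C = 1/(ωC) = 9920 Ω
Net reactance X = X_L − X_C = 2270 Ω
Z = 1100 + j2270 Ω
|Z| = √(1100² + 2270²) = 2520 Ω
∠Z = arctan(2270/1100) = 64.2°
I = V/|Z| = 911 μA
P = VI cos φ = 2.3 × 0.000911 × cos(64.2°) = 913 μW

913 μW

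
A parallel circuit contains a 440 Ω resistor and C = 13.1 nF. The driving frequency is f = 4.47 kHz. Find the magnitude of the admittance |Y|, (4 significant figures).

ω = 2πf = 28090 rad/s
X_C = 1/(ωC) = 2718 Ω
Parallel: admittances add. Y = 1/R + jωC
Y = (0.002273 + j0.0003679) S
|Y| = 0.002302 S → |Z| = 1/|Y| = 434.3 Ω, ∠Z = −∠Y = -9.196°

2.302 mS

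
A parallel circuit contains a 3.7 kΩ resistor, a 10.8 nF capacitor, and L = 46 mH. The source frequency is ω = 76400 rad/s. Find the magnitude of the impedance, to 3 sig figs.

X_L = ωL = 3510 Ω
X_C = 1/(ωC) = 1210 Ω
Parallel: admittances add. Y = 1/R + 1/(jωL) + jωC
Y = (0.000270 + j0.000541) S
|Y| = 0.000604 S → |Z| = 1/|Y| = 1650 Ω, ∠Z = −∠Y = -63.4°

1650 Ω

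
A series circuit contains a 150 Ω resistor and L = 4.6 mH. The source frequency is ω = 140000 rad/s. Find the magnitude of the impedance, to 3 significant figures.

X_L = ωL = 644 Ω
Z = 150 + j644 Ω
|Z| = √(150² + 644²) = 661 Ω

661 Ω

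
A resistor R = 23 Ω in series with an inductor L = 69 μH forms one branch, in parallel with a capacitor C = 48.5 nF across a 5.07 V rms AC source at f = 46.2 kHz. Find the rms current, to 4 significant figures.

ω = 2πf = 290300 rad/s
X_L = ωL = 20.03 Ω
X_C = 1/(ωC) = 71.03 Ω
Branch 1 (R+jX_L): Z₁ = 23.00 + j20.03 Ω, |Z₁| = 30.50 Ω
Branch 2 (−jX_C): Z₂ = −j71.03 Ω
Parallel: Z = Z₁Z₂/(Z₁+Z₂), |Z| = 38.72 Ω, ∠Z = 16.78°
I = V/|Z| = 5.07/38.72 = 130.9 mA

130.9 mA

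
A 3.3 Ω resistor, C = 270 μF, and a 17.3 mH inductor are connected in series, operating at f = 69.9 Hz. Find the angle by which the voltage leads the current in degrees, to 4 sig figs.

-14.20°

ω = 2πf = 439.2 rad/s
X_L = ωL = 7.598 Ω
X_C = 1/(ωC) = 8.433 Ω
Net reactance X = X_L − X_C = -0.8349 Ω
Z = 3.300 − j0.8349 Ω
|Z| = √(3.300² + 0.8349²) = 3.404 Ω
∠Z = arctan(-0.8349/3.300) = -14.20°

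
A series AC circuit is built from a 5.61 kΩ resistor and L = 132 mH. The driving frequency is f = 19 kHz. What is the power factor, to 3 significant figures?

ω = 2πf = 119400 rad/s
X_L = ωL = 15800 Ω
Z = 5610 + j15800 Ω
|Z| = √(5610² + 15800²) = 16700 Ω
∠Z = arctan(15800/5610) = 70.4°
cos φ = cos(70.4°) = 0.335

0.335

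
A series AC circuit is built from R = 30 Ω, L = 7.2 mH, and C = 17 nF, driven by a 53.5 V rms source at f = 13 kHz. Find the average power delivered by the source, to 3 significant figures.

4.68 W

ω = 2πf = 81680 rad/s
X_L = ωL = 588 Ω
X_C = 1/(ωC) = 720 Ω
Net reactance X = X_L − X_C = -132 Ω
Z = 30.0 − j132 Ω
|Z| = √(30.0² + 132²) = 135 Ω
∠Z = arctan(-132/30.0) = -77.2°
I = V/|Z| = 395 mA
P = VI cos φ = 53.5 × 0.395 × cos(-77.2°) = 4.68 W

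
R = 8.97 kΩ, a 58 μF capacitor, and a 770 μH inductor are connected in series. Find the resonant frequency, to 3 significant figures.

753 Hz

ω₀ = 1/√(LC) = 1/√(0.00077 × 5.8e-05) = 4732 rad/s
f₀ = ω₀/(2π) = 753 Hz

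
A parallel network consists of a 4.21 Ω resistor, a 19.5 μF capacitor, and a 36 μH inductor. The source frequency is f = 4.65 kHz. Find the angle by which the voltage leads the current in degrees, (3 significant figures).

ω = 2πf = 29220 rad/s
X_L = ωL = 1.05 Ω
X_C = 1/(ωC) = 1.76 Ω
Parallel: admittances add. Y = 1/R + 1/(jωL) + jωC
Y = (0.238 − j0.381) S
|Y| = 0.449 S → |Z| = 1/|Y| = 2.23 Ω, ∠Z = −∠Y = 58.1°

58.1°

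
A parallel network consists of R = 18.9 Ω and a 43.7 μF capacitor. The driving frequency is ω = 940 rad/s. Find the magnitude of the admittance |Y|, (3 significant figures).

X_C = 1/(ωC) = 24.3 Ω
Parallel: admittances add. Y = 1/R + jωC
Y = (0.0529 + j0.0411) S
|Y| = 0.0670 S → |Z| = 1/|Y| = 14.9 Ω, ∠Z = −∠Y = -37.8°

67.0 mS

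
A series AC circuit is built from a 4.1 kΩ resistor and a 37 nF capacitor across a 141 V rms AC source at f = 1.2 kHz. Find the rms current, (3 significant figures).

25.9 mA

ω = 2πf = 7540 rad/s
X_C = 1/(ωC) = 3580 Ω
Z = 4100 − j3580 Ω
|Z| = √(4100² + 3580²) = 5450 Ω
I = V/|Z| = 141/5450 = 25.9 mA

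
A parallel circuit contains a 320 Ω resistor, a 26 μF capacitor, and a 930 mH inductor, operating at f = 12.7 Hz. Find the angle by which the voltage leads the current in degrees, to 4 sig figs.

ω = 2πf = 79.80 rad/s
X_L = ωL = 74.21 Ω
X_C = 1/(ωC) = 482.0 Ω
Parallel: admittances add. Y = 1/R + 1/(jωL) + jωC
Y = (0.003125 − j0.01140) S
|Y| = 0.01182 S → |Z| = 1/|Y| = 84.60 Ω, ∠Z = −∠Y = 74.67°

74.67°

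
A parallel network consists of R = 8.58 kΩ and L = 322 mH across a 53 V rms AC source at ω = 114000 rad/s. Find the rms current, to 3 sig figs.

6.34 mA

X_L = ωL = 36700 Ω
Parallel: admittances add. Y = 1/R + 1/(jωL)
Y = (0.000117 − j2.72e-05) S
|Y| = 0.000120 S → |Z| = 1/|Y| = 8350 Ω, ∠Z = −∠Y = 13.2°
I = V/|Z| = 53/8350 = 6.34 mA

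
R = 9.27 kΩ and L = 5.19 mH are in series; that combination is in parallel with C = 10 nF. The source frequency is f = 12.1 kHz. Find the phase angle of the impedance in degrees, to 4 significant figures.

-81.89°

ω = 2πf = 76030 rad/s
X_L = ωL = 394.6 Ω
X_C = 1/(ωC) = 1315 Ω
Branch 1 (R+jX_L): Z₁ = 9270 + j394.6 Ω, |Z₁| = 9278 Ω
Branch 2 (−jX_C): Z₂ = −j1315 Ω
Parallel: Z = Z₁Z₂/(Z₁+Z₂), |Z| = 1310 Ω, ∠Z = -81.89°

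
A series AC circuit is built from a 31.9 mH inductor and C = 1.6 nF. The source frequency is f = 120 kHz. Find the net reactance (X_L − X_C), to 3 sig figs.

ω = 2πf = 754000 rad/s
X_L = ωL = 24100 Ω
X_C = 1/(ωC) = 829 Ω
X = 24100 − 829 = 23200 Ω

23200 Ω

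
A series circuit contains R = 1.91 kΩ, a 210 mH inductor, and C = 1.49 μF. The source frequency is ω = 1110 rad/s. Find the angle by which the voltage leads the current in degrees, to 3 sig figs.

-11.0°

X_L = ωL = 233 Ω
X_C = 1/(ωC) = 605 Ω
Net reactance X = X_L − X_C = -372 Ω
Z = 1910 − j372 Ω
|Z| = √(1910² + 372²) = 1950 Ω
∠Z = arctan(-372/1910) = -11.0°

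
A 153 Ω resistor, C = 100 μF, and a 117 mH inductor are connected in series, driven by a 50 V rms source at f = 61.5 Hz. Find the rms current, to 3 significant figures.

324 mA

ω = 2πf = 386.4 rad/s
X_L = ωL = 45.2 Ω
X_C = 1/(ωC) = 25.9 Ω
Net reactance X = X_L − X_C = 19.3 Ω
Z = 153 + j19.3 Ω
|Z| = √(153² + 19.3²) = 154 Ω
I = V/|Z| = 50/154 = 324 mA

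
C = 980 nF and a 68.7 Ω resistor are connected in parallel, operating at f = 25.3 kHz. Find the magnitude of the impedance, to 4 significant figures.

6.391 Ω

ω = 2πf = 159000 rad/s
X_C = 1/(ωC) = 6.419 Ω
Parallel: admittances add. Y = 1/R + jωC
Y = (0.01456 + j0.1558) S
|Y| = 0.1565 S → |Z| = 1/|Y| = 6.391 Ω, ∠Z = −∠Y = -84.66°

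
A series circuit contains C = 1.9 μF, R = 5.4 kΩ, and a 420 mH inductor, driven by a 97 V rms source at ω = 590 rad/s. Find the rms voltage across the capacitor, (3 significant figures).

15.9 V

X_L = ωL = 248 Ω
X_C = 1/(ωC) = 892 Ω
Net reactance X = X_L − X_C = -644 Ω
Z = 5400 − j644 Ω
|Z| = √(5400² + 644²) = 5440 Ω
I = V/|Z| = 17.8 mA
V_C = I·|Z_C| = 0.0178 × 892 = 15.9 V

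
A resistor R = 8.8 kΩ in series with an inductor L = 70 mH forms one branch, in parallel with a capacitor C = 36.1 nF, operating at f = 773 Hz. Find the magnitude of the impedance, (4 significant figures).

ω = 2πf = 4857 rad/s
X_L = ωL = 340.0 Ω
X_C = 1/(ωC) = 5703 Ω
Branch 1 (R+jX_L): Z₁ = 8800 + j340.0 Ω, |Z₁| = 8807 Ω
Branch 2 (−jX_C): Z₂ = −j5703 Ω
Parallel: Z = Z₁Z₂/(Z₁+Z₂), |Z| = 4874 Ω, ∠Z = -56.43°

4874 Ω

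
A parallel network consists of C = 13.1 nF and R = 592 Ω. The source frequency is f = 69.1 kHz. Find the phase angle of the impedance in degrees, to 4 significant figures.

ω = 2πf = 434200 rad/s
X_C = 1/(ωC) = 175.8 Ω
Parallel: admittances add. Y = 1/R + jωC
Y = (0.001689 + j0.005688) S
|Y| = 0.005933 S → |Z| = 1/|Y| = 168.5 Ω, ∠Z = −∠Y = -73.46°

-73.46°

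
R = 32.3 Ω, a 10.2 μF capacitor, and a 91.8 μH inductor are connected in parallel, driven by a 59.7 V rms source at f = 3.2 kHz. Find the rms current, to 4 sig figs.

ω = 2πf = 20110 rad/s
X_L = ωL = 1.846 Ω
X_C = 1/(ωC) = 4.876 Ω
Parallel: admittances add. Y = 1/R + 1/(jωL) + jωC
Y = (0.03096 − j0.3367) S
|Y| = 0.3381 S → |Z| = 1/|Y| = 2.958 Ω, ∠Z = −∠Y = 84.75°
I = V/|Z| = 59.7/2.958 = 20.19 A

20.19 A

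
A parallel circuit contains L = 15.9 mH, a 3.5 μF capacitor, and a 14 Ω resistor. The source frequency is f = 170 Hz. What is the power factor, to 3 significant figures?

ω = 2πf = 1068 rad/s
X_L = ωL = 17.0 Ω
X_C = 1/(ωC) = 267 Ω
Parallel: admittances add. Y = 1/R + 1/(jωL) + jωC
Y = (0.0714 − j0.0551) S
|Y| = 0.0902 S → |Z| = 1/|Y| = 11.1 Ω, ∠Z = −∠Y = 37.7°
cos φ = cos(37.7°) = 0.792

0.792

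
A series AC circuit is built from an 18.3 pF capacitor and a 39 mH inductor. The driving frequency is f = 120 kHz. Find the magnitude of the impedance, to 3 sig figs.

ω = 2πf = 754000 rad/s
X_L = ωL = 29400 Ω
X_C = 1/(ωC) = 72500 Ω
Net reactance X = X_L − X_C = -43100 Ω
Z = − j43100 Ω
|Z| = √(0² + 43100²) = 43100 Ω

43100 Ω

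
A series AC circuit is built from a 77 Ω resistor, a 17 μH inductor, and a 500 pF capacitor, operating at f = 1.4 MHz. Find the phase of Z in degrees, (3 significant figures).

-45.3°

ω = 2πf = 8.796e+06 rad/s
X_L = ωL = 150 Ω
X_C = 1/(ωC) = 227 Ω
Net reactance X = X_L − X_C = -77.8 Ω
Z = 77.0 − j77.8 Ω
|Z| = √(77.0² + 77.8²) = 109 Ω
∠Z = arctan(-77.8/77.0) = -45.3°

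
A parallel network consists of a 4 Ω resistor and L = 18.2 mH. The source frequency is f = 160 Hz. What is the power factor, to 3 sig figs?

0.977

ω = 2πf = 1005 rad/s
X_L = ωL = 18.3 Ω
Parallel: admittances add. Y = 1/R + 1/(jωL)
Y = (0.250 − j0.0547) S
|Y| = 0.256 S → |Z| = 1/|Y| = 3.91 Ω, ∠Z = −∠Y = 12.3°
cos φ = cos(12.3°) = 0.977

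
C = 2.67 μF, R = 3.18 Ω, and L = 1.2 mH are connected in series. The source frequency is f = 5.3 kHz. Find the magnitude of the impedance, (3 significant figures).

ω = 2πf = 33300 rad/s
X_L = ωL = 40.0 Ω
X_C = 1/(ωC) = 11.2 Ω
Net reactance X = X_L − X_C = 28.7 Ω
Z = 3.18 + j28.7 Ω
|Z| = √(3.18² + 28.7²) = 28.9 Ω

28.9 Ω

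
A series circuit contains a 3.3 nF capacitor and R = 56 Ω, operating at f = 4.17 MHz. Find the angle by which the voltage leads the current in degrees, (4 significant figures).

ω = 2πf = 2.62e+07 rad/s
X_C = 1/(ωC) = 11.57 Ω
Z = 56.00 − j11.57 Ω
|Z| = √(56.00² + 11.57²) = 57.18 Ω
∠Z = arctan(-11.57/56.00) = -11.67°

-11.67°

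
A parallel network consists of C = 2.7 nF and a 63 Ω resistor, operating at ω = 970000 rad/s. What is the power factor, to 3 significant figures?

0.987

X_C = 1/(ωC) = 382 Ω
Parallel: admittances add. Y = 1/R + jωC
Y = (0.0159 + j0.00262) S
|Y| = 0.0161 S → |Z| = 1/|Y| = 62.2 Ω, ∠Z = −∠Y = -9.37°
cos φ = cos(-9.37°) = 0.987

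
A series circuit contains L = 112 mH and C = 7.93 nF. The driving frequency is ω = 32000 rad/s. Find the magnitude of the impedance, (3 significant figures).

357 Ω

X_L = ωL = 3580 Ω
X_C = 1/(ωC) = 3940 Ω
Net reactance X = X_L − X_C = -357 Ω
Z = − j357 Ω
|Z| = √(0² + 357²) = 357 Ω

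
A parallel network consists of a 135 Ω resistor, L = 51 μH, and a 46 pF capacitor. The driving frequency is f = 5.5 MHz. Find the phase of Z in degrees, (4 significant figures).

-7.857°

ω = 2πf = 3.456e+07 rad/s
X_L = ωL = 1762 Ω
X_C = 1/(ωC) = 629.1 Ω
Parallel: admittances add. Y = 1/R + 1/(jωL) + jωC
Y = (0.007407 + j0.001022) S
|Y| = 0.007478 S → |Z| = 1/|Y| = 133.7 Ω, ∠Z = −∠Y = -7.857°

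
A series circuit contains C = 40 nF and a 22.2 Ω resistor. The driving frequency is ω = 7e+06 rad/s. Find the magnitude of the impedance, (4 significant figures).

X_C = 1/(ωC) = 3.571 Ω
Z = 22.20 − j3.571 Ω
|Z| = √(22.20² + 3.571²) = 22.49 Ω

22.49 Ω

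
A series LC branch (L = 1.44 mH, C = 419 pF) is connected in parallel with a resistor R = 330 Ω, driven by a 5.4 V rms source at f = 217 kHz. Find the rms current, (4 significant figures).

ω = 2πf = 1.363e+06 rad/s
X_L = ωL = 1963 Ω
X_C = 1/(ωC) = 1750 Ω
Branch 1: Z₁ = R = 330.0 Ω
Branch 2 (series LC): Z₂ = j(X_L − X_C) = j212.9 Ω
Parallel: Z = Z₁Z₂/(Z₁+Z₂), |Z| = 178.9 Ω, ∠Z = 57.17°
I = V/|Z| = 5.4/178.9 = 30.18 mA

30.18 mA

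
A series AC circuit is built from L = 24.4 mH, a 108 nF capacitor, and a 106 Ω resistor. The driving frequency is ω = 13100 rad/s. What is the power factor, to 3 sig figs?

0.264

X_L = ωL = 320 Ω
X_C = 1/(ωC) = 707 Ω
Net reactance X = X_L − X_C = -387 Ω
Z = 106 − j387 Ω
|Z| = √(106² + 387²) = 401 Ω
∠Z = arctan(-387/106) = -74.7°
cos φ = cos(-74.7°) = 0.264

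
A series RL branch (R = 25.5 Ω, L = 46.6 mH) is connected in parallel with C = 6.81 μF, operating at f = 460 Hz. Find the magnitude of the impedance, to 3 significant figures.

79.4 Ω

ω = 2πf = 2890 rad/s
X_L = ωL = 135 Ω
X_C = 1/(ωC) = 50.8 Ω
Branch 1 (R+jX_L): Z₁ = 25.5 + j135 Ω, |Z₁| = 137 Ω
Branch 2 (−jX_C): Z₂ = −j50.8 Ω
Parallel: Z = Z₁Z₂/(Z₁+Z₂), |Z| = 79.4 Ω, ∠Z = -83.8°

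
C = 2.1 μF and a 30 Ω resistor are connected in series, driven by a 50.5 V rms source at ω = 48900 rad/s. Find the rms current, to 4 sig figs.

1.601 A

X_C = 1/(ωC) = 9.738 Ω
Z = 30.00 − j9.738 Ω
|Z| = √(30.00² + 9.738²) = 31.54 Ω
I = V/|Z| = 50.5/31.54 = 1.601 A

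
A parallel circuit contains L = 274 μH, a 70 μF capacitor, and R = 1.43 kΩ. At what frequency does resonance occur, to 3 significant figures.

ω₀ = 1/√(LC) = 1/√(0.000274 × 7e-05) = 7221 rad/s
f₀ = ω₀/(2π) = 1.15 kHz

1.15 kHz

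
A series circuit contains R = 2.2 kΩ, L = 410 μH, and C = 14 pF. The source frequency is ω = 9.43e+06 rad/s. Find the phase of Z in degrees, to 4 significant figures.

-59.32°

X_L = ωL = 3866 Ω
X_C = 1/(ωC) = 7575 Ω
Net reactance X = X_L − X_C = -3708 Ω
Z = 2200 − j3708 Ω
|Z| = √(2200² + 3708²) = 4312 Ω
∠Z = arctan(-3708/2200) = -59.32°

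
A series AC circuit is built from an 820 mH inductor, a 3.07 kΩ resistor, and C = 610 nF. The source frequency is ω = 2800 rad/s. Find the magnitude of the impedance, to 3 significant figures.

3510 Ω

X_L = ωL = 2300 Ω
X_C = 1/(ωC) = 585 Ω
Net reactance X = X_L − X_C = 1710 Ω
Z = 3070 + j1710 Ω
|Z| = √(3070² + 1710²) = 3510 Ω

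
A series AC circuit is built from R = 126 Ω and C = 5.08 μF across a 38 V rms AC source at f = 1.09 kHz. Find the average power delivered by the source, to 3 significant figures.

10.9 W

ω = 2πf = 6849 rad/s
X_C = 1/(ωC) = 28.7 Ω
Z = 126 − j28.7 Ω
|Z| = √(126² + 28.7²) = 129 Ω
∠Z = arctan(-28.7/126) = -12.9°
I = V/|Z| = 294 mA
P = VI cos φ = 38 × 0.294 × cos(-12.9°) = 10.9 W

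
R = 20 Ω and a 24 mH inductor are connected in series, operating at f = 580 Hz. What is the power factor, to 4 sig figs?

0.2229

ω = 2πf = 3644 rad/s
X_L = ωL = 87.46 Ω
Z = 20.00 + j87.46 Ω
|Z| = √(20.00² + 87.46²) = 89.72 Ω
∠Z = arctan(87.46/20.00) = 77.12°
cos φ = cos(77.12°) = 0.2229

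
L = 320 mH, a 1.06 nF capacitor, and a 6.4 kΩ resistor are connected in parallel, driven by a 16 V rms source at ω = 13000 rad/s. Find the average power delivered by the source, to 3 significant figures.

X_L = ωL = 4160 Ω
X_C = 1/(ωC) = 72600 Ω
Parallel: admittances add. Y = 1/R + 1/(jωL) + jωC
Y = (0.000156 − j0.000227) S
|Y| = 0.000275 S → |Z| = 1/|Y| = 3630 Ω, ∠Z = −∠Y = 55.4°
I = V/|Z| = 4.40 mA
P = VI cos φ = 16 × 0.00440 × cos(55.4°) = 40.0 mW

40.0 mW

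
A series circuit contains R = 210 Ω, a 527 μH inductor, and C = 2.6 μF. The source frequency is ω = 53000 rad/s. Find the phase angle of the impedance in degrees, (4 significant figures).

X_L = ωL = 27.93 Ω
X_C = 1/(ωC) = 7.257 Ω
Net reactance X = X_L − X_C = 20.67 Ω
Z = 210.0 + j20.67 Ω
|Z| = √(210.0² + 20.67²) = 211.0 Ω
∠Z = arctan(20.67/210.0) = 5.623°

5.623°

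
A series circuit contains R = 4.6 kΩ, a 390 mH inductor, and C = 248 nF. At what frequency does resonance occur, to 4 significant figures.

511.8 Hz

ω₀ = 1/√(LC) = 1/√(0.39 × 2.48e-07) = 3215 rad/s
f₀ = ω₀/(2π) = 511.8 Hz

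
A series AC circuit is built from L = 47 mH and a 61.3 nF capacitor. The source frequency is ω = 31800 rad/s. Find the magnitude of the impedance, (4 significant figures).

X_L = ωL = 1495 Ω
X_C = 1/(ωC) = 513.0 Ω
Net reactance X = X_L − X_C = 981.6 Ω
Z = j981.6 Ω
|Z| = √(0² + 981.6²) = 981.6 Ω

981.6 Ω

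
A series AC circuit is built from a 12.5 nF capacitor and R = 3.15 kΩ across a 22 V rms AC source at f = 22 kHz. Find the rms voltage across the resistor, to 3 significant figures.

ω = 2πf = 138200 rad/s
X_C = 1/(ωC) = 579 Ω
Z = 3150 − j579 Ω
|Z| = √(3150² + 579²) = 3200 Ω
I = V/|Z| = 6.87 mA
V_R = I·|Z_R| = 0.00687 × 3150 = 21.6 V

21.6 V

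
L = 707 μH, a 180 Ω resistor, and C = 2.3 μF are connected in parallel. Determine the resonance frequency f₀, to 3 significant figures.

3.95 kHz

ω₀ = 1/√(LC) = 1/√(0.000707 × 2.3e-06) = 24800 rad/s
f₀ = ω₀/(2π) = 3.95 kHz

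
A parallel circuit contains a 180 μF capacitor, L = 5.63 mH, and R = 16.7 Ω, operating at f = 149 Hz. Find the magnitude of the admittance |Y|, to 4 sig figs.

63.53 mS

ω = 2πf = 936.2 rad/s
X_L = ωL = 5.271 Ω
X_C = 1/(ωC) = 5.934 Ω
Parallel: admittances add. Y = 1/R + 1/(jωL) + jωC
Y = (0.05988 − j0.02121) S
|Y| = 0.06353 S → |Z| = 1/|Y| = 15.74 Ω, ∠Z = −∠Y = 19.50°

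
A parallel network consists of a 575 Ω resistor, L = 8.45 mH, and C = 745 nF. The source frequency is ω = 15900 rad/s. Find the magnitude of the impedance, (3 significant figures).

211 Ω

X_L = ωL = 134 Ω
X_C = 1/(ωC) = 84.4 Ω
Parallel: admittances add. Y = 1/R + 1/(jωL) + jωC
Y = (0.00174 + j0.00440) S
|Y| = 0.00473 S → |Z| = 1/|Y| = 211 Ω, ∠Z = −∠Y = -68.4°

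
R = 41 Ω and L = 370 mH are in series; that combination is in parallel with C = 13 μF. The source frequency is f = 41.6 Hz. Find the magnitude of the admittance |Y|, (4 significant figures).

6.528 mS

ω = 2πf = 261.4 rad/s
X_L = ωL = 96.71 Ω
X_C = 1/(ωC) = 294.3 Ω
Branch 1 (R+jX_L): Z₁ = 41.00 + j96.71 Ω, |Z₁| = 105.0 Ω
Branch 2 (−jX_C): Z₂ = −j294.3 Ω
Parallel: Z = Z₁Z₂/(Z₁+Z₂), |Z| = 153.2 Ω, ∠Z = 55.30°
|Y| = 1/|Z| = 6.528 mS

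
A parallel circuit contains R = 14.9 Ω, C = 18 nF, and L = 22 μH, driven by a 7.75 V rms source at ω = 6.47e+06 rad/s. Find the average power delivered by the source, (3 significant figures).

4.03 W

X_L = ωL = 142 Ω
X_C = 1/(ωC) = 8.59 Ω
Parallel: admittances add. Y = 1/R + 1/(jωL) + jωC
Y = (0.0671 + j0.109) S
|Y| = 0.128 S → |Z| = 1/|Y| = 7.79 Ω, ∠Z = −∠Y = -58.5°
I = V/|Z| = 995 mA
P = VI cos φ = 7.75 × 0.995 × cos(-58.5°) = 4.03 W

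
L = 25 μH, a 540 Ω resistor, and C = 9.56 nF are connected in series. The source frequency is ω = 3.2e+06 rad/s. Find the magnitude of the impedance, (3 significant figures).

X_L = ωL = 80.0 Ω
X_C = 1/(ωC) = 32.7 Ω
Net reactance X = X_L − X_C = 47.3 Ω
Z = 540 + j47.3 Ω
|Z| = √(540² + 47.3²) = 542 Ω

542 Ω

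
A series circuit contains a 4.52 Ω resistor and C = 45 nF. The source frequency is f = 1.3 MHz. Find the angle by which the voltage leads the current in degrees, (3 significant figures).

ω = 2πf = 8.168e+06 rad/s
X_C = 1/(ωC) = 2.72 Ω
Z = 4.52 − j2.72 Ω
|Z| = √(4.52² + 2.72²) = 5.28 Ω
∠Z = arctan(-2.72/4.52) = -31.0°

-31.0°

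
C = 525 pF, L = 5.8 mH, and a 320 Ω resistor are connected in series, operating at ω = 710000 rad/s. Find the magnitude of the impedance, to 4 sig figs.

1470 Ω

X_L = ωL = 4118 Ω
X_C = 1/(ωC) = 2683 Ω
Net reactance X = X_L − X_C = 1435 Ω
Z = 320.0 + j1435 Ω
|Z| = √(320.0² + 1435²) = 1470 Ω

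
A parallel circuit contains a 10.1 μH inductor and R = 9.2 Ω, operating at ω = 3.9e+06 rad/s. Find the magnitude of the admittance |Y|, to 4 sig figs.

X_L = ωL = 39.39 Ω
Parallel: admittances add. Y = 1/R + 1/(jωL)
Y = (0.1087 − j0.02539) S
|Y| = 0.1116 S → |Z| = 1/|Y| = 8.959 Ω, ∠Z = −∠Y = 13.15°

111.6 mS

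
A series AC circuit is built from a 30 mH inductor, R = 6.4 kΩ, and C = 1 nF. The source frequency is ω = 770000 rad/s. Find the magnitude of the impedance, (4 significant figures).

X_L = ωL = 23100 Ω
X_C = 1/(ωC) = 1299 Ω
Net reactance X = X_L − X_C = 21800 Ω
Z = 6400 + j21800 Ω
|Z| = √(6400² + 21800²) = 22720 Ω

22720 Ω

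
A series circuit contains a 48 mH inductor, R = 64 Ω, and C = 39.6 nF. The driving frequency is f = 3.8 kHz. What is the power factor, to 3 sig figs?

0.586

ω = 2πf = 23880 rad/s
X_L = ωL = 1150 Ω
X_C = 1/(ωC) = 1060 Ω
Net reactance X = X_L − X_C = 88.4 Ω
Z = 64.0 + j88.4 Ω
|Z| = √(64.0² + 88.4²) = 109 Ω
∠Z = arctan(88.4/64.0) = 54.1°
cos φ = cos(54.1°) = 0.586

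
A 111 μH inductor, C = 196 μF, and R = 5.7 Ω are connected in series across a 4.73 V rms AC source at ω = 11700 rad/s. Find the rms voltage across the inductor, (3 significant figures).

X_L = ωL = 1.30 Ω
X_C = 1/(ωC) = 0.436 Ω
Net reactance X = X_L − X_C = 0.863 Ω
Z = 5.70 + j0.863 Ω
|Z| = √(5.70² + 0.863²) = 5.76 Ω
I = V/|Z| = 820 mA
V_L = I·|Z_L| = 0.820 × 1.30 = 1.07 V

1.07 V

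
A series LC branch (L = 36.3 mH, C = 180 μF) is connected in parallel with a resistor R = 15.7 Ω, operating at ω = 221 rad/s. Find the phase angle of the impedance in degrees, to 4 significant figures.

-42.53°

X_L = ωL = 8.022 Ω
X_C = 1/(ωC) = 25.14 Ω
Branch 1: Z₁ = R = 15.70 Ω
Branch 2 (series LC): Z₂ = j(X_L − X_C) = −j17.12 Ω
Parallel: Z = Z₁Z₂/(Z₁+Z₂), |Z| = 11.57 Ω, ∠Z = -42.53°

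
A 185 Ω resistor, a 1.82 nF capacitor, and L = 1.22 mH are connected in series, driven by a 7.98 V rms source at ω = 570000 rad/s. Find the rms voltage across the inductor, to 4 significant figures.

17.02 V

X_L = ωL = 695.4 Ω
X_C = 1/(ωC) = 963.9 Ω
Net reactance X = X_L − X_C = -268.5 Ω
Z = 185.0 − j268.5 Ω
|Z| = √(185.0² + 268.5²) = 326.1 Ω
I = V/|Z| = 24.47 mA
V_L = I·|Z_L| = 0.02447 × 695.4 = 17.02 V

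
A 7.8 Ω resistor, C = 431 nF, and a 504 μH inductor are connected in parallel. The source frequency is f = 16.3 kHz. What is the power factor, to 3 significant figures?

ω = 2πf = 102400 rad/s
X_L = ωL = 51.6 Ω
X_C = 1/(ωC) = 22.7 Ω
Parallel: admittances add. Y = 1/R + 1/(jωL) + jωC
Y = (0.128 + j0.0248) S
|Y| = 0.131 S → |Z| = 1/|Y| = 7.66 Ω, ∠Z = −∠Y = -10.9°
cos φ = cos(-10.9°) = 0.982

0.982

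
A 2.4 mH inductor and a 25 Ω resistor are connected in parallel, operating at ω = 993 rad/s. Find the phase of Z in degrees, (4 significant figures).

X_L = ωL = 2.383 Ω
Parallel: admittances add. Y = 1/R + 1/(jωL)
Y = (0.04000 − j0.4196) S
|Y| = 0.4215 S → |Z| = 1/|Y| = 2.372 Ω, ∠Z = −∠Y = 84.55°

84.55°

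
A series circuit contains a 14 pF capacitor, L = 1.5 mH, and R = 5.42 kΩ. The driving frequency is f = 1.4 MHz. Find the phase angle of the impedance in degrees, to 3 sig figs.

43.1°

ω = 2πf = 8.796e+06 rad/s
X_L = ωL = 13200 Ω
X_C = 1/(ωC) = 8120 Ω
Net reactance X = X_L − X_C = 5070 Ω
Z = 5420 + j5070 Ω
|Z| = √(5420² + 5070²) = 7420 Ω
∠Z = arctan(5070/5420) = 43.1°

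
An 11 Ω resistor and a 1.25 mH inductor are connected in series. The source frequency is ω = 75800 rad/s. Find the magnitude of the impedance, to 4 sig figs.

95.39 Ω

X_L = ωL = 94.75 Ω
Z = 11.00 + j94.75 Ω
|Z| = √(11.00² + 94.75²) = 95.39 Ω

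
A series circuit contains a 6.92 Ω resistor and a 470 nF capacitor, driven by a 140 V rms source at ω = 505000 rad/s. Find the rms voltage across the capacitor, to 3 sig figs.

X_C = 1/(ωC) = 4.21 Ω
Z = 6.92 − j4.21 Ω
|Z| = √(6.92² + 4.21²) = 8.10 Ω
I = V/|Z| = 17.3 A
V_C = I·|Z_C| = 17.3 × 4.21 = 72.8 V

72.8 V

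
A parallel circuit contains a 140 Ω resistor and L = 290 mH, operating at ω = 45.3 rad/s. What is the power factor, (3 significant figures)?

X_L = ωL = 13.1 Ω
Parallel: admittances add. Y = 1/R + 1/(jωL)
Y = (0.00714 − j0.0761) S
|Y| = 0.0765 S → |Z| = 1/|Y| = 13.1 Ω, ∠Z = −∠Y = 84.6°
cos φ = cos(84.6°) = 0.0934

0.0934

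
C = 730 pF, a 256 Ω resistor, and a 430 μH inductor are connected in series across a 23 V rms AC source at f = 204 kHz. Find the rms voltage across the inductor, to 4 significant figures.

ω = 2πf = 1.282e+06 rad/s
X_L = ωL = 551.2 Ω
X_C = 1/(ωC) = 1069 Ω
Net reactance X = X_L − X_C = -517.6 Ω
Z = 256.0 − j517.6 Ω
|Z| = √(256.0² + 517.6²) = 577.4 Ω
I = V/|Z| = 39.83 mA
V_L = I·|Z_L| = 0.03983 × 551.2 = 21.95 V

21.95 V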